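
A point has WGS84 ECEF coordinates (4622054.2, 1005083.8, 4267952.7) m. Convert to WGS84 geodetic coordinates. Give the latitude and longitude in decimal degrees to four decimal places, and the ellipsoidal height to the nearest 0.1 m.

lat 42.2514°, lon 12.2682°, h 2436.2 m

λ = atan2(Y, X) = 12.26819935°; p = √(X²+Y²) = 4730071.7 m.
Bowring's method on WGS84 (a = 6378137 m, b = 6356752.314 m) gives φ = 42.25139951°, h = 2436.198 m.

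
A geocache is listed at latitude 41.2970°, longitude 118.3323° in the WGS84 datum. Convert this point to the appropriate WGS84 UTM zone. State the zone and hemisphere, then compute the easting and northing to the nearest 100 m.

Zone 50N: E 611500 m, N 4572600 m

Longitude 118.3323° lies in the 6° band [114°, 120°), giving zone 50; latitude is north of the equator, so 50N.
Zone 50 central meridian λ₀ = 6×50 − 183 = 117°; Δλ = +1.3323°.
Transverse Mercator on WGS84 with k₀ = 0.9996 gives E = 611545.310 m, N = 4572583.708 m.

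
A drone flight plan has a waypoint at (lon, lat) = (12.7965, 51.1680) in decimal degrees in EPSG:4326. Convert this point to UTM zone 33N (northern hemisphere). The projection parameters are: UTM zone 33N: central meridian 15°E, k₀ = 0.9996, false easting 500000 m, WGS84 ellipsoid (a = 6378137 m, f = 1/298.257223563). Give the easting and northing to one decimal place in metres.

E 345948.4 m, N 5670815.5 m

Zone 33 central meridian λ₀ = 6×33 − 183 = 15°; Δλ = -2.2035°.
Transverse Mercator on WGS84 with k₀ = 0.9996 gives E = 345948.412 m, N = 5670815.486 m.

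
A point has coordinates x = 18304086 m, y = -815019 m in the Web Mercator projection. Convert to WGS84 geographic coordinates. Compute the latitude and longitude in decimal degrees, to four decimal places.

lat -7.3016°, lon 164.4284°

R = 6378137 m. λ = x/R = 164.42840216°.
φ = 2·arctan(exp(y/R)) − 90° = 2·arctan(0.88004) − 90° = -7.30159644°.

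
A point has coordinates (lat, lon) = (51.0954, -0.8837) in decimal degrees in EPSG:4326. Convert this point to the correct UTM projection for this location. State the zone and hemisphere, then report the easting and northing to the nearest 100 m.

Longitude -0.8837° lies in the 6° band [-6°, 0°), giving zone 30; latitude is north of the equator, so 30N.
Zone 30 central meridian λ₀ = 6×30 − 183 = -3°; Δλ = +2.1163°.
Transverse Mercator on WGS84 with k₀ = 0.9996 gives E = 648188.100 m, N = 5662563.983 m.

Zone 30N: E 648200 m, N 5662600 m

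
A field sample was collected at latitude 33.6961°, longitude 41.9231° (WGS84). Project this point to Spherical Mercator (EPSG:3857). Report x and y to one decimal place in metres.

Web Mercator is spherical with R = a = 6378137 m.
x = R·λ = 6378137 × 0.731696128 = 4666858.144 m.
y = R·ln tan(π/4 + φ/2) = 6378137 × 0.625271660 = 3988068.312 m.

x 4666858.1 m, y 3988068.3 m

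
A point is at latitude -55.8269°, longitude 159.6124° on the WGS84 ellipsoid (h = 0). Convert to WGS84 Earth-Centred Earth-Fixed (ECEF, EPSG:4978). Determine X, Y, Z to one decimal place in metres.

X -3365866.9 m, Y 1250925.6 m, Z -5253640.8 m

WGS84: a = 6378137 m, e² = 0.006694380; N(φ) = a/√(1−e²sin²φ) = 6392800.665 m.
X = (N+h)·cosφ·cosλ = -3365866.923 m; Y = (N+h)·cosφ·sinλ = 1250925.562 m; Z = (N(1−e²)+h)·sinφ = -5253640.793 m.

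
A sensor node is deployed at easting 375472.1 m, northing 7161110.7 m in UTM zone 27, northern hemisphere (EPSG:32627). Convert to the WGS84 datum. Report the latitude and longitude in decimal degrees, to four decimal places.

lat 64.5523°, lon -23.5979°

Zone 27N: λ₀ = -21°, k₀ = 0.9996, false easting 500000 m.
Meridian distance M = (N − FN)/k₀ = 7163976.3 m.
Inverse transverse Mercator on WGS84 gives φ = 64.55230022°, λ = -23.59789927°.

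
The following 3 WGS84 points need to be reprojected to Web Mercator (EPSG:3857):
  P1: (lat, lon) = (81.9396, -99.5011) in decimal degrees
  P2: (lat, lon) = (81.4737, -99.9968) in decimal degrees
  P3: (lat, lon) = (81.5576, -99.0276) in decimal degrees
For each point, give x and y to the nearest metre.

P1: x -11076412 m, y 16919665 m; P2: x -11131593 m, y 16560009 m; P3: x -11023702 m, y 16623313 m

Web Mercator: x = R·λ, y = R·ln tan(π/4+φ/2), R = 6378137 m.
P1 (81.9396°, -99.5011°) → (-11076411.785, 16919665.465) m.
P2 (81.4737°, -99.9968°) → (-11131592.857, 16560008.895) m.
P3 (81.5576°, -99.0276°) → (-11023702.006, 16623312.594) m.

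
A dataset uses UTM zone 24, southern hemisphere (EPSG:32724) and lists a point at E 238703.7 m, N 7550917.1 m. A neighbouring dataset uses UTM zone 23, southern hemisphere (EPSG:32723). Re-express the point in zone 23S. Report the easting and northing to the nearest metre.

E 857694 m, N 7549014 m

UTM 24S → geographic: φ = -22.12719964°, λ = -41.53310007°.
UTM 23S (λ₀ = -45°) forward: E = 857693.737 m, N = 7549014.103 m.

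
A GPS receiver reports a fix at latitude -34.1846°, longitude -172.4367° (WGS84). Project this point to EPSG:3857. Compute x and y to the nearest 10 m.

x -19195570 m, y -4053620 m

Web Mercator is spherical with R = a = 6378137 m.
x = R·λ = 6378137 × -3.009588166 = -19195565.638 m.
y = R·ln tan(π/4 + φ/2) = 6378137 × -0.635548642 = -4053616.312 m.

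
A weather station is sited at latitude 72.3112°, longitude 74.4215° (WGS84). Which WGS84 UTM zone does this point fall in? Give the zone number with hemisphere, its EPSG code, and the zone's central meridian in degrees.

UTM zone = ⌊(λ + 180)/6⌋ + 1; 74.4215° ∈ [72°, 78°) → zone 43.
Hemisphere: N (φ ≥ 0).
Central meridian λ₀ = 6×43 − 183 = 75°.
EPSG code: 32643.

Zone 43N (EPSG:32643), central meridian 75°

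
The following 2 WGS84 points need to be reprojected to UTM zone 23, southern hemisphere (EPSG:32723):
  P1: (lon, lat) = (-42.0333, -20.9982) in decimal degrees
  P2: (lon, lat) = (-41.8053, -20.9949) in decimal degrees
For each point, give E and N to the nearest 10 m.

P1: E 808430 m, N 7675190 m; P2: E 832160 m, N 7675100 m

UTM zone 23S: λ₀ = -45°, k₀ = 0.9996.
P1 (-20.9982°, -42.0333°) → (808432.437, 7675188.420) m.
P2 (-20.9949°, -41.8053°) → (832161.461, 7675096.564) m.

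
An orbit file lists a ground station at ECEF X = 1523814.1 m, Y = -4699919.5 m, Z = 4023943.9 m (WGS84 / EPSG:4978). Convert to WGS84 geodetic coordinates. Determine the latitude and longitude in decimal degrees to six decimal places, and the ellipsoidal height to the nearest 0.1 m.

λ = atan2(Y, X) = -72.03620048°; p = √(X²+Y²) = 4940774.5 m.
Bowring's method on WGS84 (a = 6378137 m, b = 6356752.314 m) gives φ = 39.34910026°, h = 2494.714 m.

lat 39.349100°, lon -72.036200°, h 2494.7 m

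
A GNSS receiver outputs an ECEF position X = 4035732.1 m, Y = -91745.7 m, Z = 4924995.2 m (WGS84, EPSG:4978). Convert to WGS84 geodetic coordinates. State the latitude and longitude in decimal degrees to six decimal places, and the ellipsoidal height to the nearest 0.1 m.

λ = atan2(Y, X) = -1.30230055°; p = √(X²+Y²) = 4036774.8 m.
Bowring's method on WGS84 (a = 6378137 m, b = 6356752.314 m) gives φ = 50.84869967°, h = 2656.877 m.

lat 50.848700°, lon -1.302301°, h 2656.9 m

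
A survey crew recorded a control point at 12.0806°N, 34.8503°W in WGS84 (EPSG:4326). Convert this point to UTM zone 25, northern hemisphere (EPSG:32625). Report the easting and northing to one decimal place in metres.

Zone 25 central meridian λ₀ = 6×25 − 183 = -33°; Δλ = -1.8503°.
Transverse Mercator on WGS84 with k₀ = 0.9996 gives E = 298605.909 m, N = 1336147.007 m.

E 298605.9 m, N 1336147.0 m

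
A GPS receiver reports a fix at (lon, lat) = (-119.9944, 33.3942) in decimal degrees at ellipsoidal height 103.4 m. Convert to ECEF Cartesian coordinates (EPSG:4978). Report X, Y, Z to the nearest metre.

X -2664861 m, Y -4616716 m, Z 3490600 m

WGS84: a = 6378137 m, e² = 0.006694380; N(φ) = a/√(1−e²sin²φ) = 6384614.185 m.
X = (N+h)·cosφ·cosλ = -2664860.578 m; Y = (N+h)·cosφ·sinλ = -4616715.930 m; Z = (N(1−e²)+h)·sinφ = 3490599.961 m.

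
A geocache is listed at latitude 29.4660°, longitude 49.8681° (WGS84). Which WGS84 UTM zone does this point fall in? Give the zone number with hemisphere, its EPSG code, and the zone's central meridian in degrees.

UTM zone = ⌊(λ + 180)/6⌋ + 1; 49.8681° ∈ [48°, 54°) → zone 39.
Hemisphere: N (φ ≥ 0).
Central meridian λ₀ = 6×39 − 183 = 51°.
EPSG code: 32639.

Zone 39N (EPSG:32639), central meridian 51°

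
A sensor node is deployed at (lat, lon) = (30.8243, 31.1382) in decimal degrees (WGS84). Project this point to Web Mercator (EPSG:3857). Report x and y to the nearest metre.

Web Mercator is spherical with R = a = 6378137 m.
x = R·λ = 6378137 × 0.543464113 = 3466288.568 m.
y = R·ln tan(π/4 + φ/2) = 6378137 × 0.565988488 = 3609952.114 m.

x 3466289 m, y 3609952 m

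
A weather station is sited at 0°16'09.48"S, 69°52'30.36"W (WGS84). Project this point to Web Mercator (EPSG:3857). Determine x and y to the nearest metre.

Web Mercator is spherical with R = a = 6378137 m.
x = R·λ = 6378137 × -1.219550560 = -7778460.551 m.
y = R·ln tan(π/4 + φ/2) = 6378137 × -0.004700189 = -29978.449 m.

x -7778461 m, y -29978 m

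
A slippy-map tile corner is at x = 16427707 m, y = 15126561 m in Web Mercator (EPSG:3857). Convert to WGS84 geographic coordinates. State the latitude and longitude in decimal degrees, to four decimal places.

R = 6378137 m. λ = x/R = 147.57260281°.
φ = 2·arctan(exp(y/R)) − 90° = 2·arctan(10.71481) − 90° = 79.33620061°.

lat 79.3362°, lon 147.5726°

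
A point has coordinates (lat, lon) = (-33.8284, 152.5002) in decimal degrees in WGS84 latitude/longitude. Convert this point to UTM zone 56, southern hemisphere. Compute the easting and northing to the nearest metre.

Zone 56 central meridian λ₀ = 6×56 − 183 = 153°; Δλ = -0.4998°.
Transverse Mercator on WGS84 with k₀ = 0.9996 gives E = 453751.725 m, N = 6256758.126 m.

E 453752 m, N 6256758 m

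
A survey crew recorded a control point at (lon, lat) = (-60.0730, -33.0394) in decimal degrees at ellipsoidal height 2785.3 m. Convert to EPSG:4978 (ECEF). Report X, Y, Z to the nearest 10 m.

X 2671300 m, Y -4640480 m, Z -3459140 m

WGS84: a = 6378137 m, e² = 0.006694380; N(φ) = a/√(1−e²sin²φ) = 6384492.644 m.
X = (N+h)·cosφ·cosλ = 2671304.056 m; Y = (N+h)·cosφ·sinλ = -4640478.396 m; Z = (N(1−e²)+h)·sinφ = -3459141.108 m.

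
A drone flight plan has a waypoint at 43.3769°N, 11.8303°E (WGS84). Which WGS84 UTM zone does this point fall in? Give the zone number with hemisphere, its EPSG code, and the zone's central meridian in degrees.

UTM zone = ⌊(λ + 180)/6⌋ + 1; 11.8303° ∈ [6°, 12°) → zone 32.
Hemisphere: N (φ ≥ 0).
Central meridian λ₀ = 6×32 − 183 = 9°.
EPSG code: 32632.

Zone 32N (EPSG:32632), central meridian 9°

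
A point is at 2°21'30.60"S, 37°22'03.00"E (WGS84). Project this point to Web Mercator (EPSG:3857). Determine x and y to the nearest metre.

x 4159731 m, y -262621 m

Web Mercator is spherical with R = a = 6378137 m.
x = R·λ = 6378137 × 0.652185908 = 4159731.072 m.
y = R·ln tan(π/4 + φ/2) = 6378137 × -0.041175220 = -262621.196 m.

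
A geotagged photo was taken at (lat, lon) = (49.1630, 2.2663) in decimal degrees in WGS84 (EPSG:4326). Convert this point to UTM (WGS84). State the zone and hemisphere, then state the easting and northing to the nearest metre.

Zone 31N: E 446511 m, N 5445835 m

Longitude 2.2663° lies in the 6° band [0°, 6°), giving zone 31; latitude is north of the equator, so 31N.
Zone 31 central meridian λ₀ = 6×31 − 183 = 3°; Δλ = -0.7337°.
Transverse Mercator on WGS84 with k₀ = 0.9996 gives E = 446510.877 m, N = 5445835.090 m.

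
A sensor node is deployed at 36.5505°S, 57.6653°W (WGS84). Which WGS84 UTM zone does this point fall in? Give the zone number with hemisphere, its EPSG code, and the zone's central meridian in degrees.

Zone 21S (EPSG:32721), central meridian -57°

UTM zone = ⌊(λ + 180)/6⌋ + 1; -57.6653° ∈ [-60°, -54°) → zone 21.
Hemisphere: S (φ < 0).
Central meridian λ₀ = 6×21 − 183 = -57°.
EPSG code: 32721.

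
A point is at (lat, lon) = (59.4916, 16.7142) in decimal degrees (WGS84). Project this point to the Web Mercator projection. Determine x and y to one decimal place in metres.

x 1860616.2 m, y 8287407.8 m

Web Mercator is spherical with R = a = 6378137 m.
x = R·λ = 6378137 × 0.291717822 = 1860616.233 m.
y = R·ln tan(π/4 + φ/2) = 6378137 × 1.299346152 = 8287407.766 m.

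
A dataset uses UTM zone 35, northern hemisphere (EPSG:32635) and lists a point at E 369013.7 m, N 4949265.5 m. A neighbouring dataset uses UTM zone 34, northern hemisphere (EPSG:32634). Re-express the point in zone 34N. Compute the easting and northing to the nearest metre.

UTM 35N → geographic: φ = 44.68480038°, λ = 25.34710011°.
UTM 34N (λ₀ = 21°) forward: E = 844495.178 m, N = 4957135.558 m.

E 844495 m, N 4957136 m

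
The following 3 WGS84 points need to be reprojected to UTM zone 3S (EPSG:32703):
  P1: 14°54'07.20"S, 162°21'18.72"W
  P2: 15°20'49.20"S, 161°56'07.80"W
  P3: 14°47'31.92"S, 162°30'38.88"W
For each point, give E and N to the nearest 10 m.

UTM zone 3S: λ₀ = -165°, k₀ = 0.9996.
P1 (-14.9020°, -162.3552°) → (784553.127, 8350823.367) m.
P2 (-15.3470°, -161.9355°) → (829055.173, 8300963.059) m.
P3 (-14.7922°, -162.5108°) → (767938.074, 8363170.727) m.

P1: E 784550 m, N 8350820 m; P2: E 829060 m, N 8300960 m; P3: E 767940 m, N 8363170 m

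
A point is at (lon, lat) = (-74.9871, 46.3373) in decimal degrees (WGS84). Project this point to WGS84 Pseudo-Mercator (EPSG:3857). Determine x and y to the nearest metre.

Web Mercator is spherical with R = a = 6378137 m.
x = R·λ = 6378137 × -1.308771792 = -8347525.788 m.
y = R·ln tan(π/4 + φ/2) = 6378137 × 0.914776137 = 5834567.526 m.

x -8347526 m, y 5834568 m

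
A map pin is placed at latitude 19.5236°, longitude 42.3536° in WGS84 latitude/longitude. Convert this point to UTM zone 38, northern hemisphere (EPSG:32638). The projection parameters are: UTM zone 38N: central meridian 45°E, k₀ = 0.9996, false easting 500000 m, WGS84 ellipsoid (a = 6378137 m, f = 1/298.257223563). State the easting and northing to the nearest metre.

E 222272 m, N 2160909 m

Zone 38 central meridian λ₀ = 6×38 − 183 = 45°; Δλ = -2.6464°.
Transverse Mercator on WGS84 with k₀ = 0.9996 gives E = 222272.240 m, N = 2160908.854 m.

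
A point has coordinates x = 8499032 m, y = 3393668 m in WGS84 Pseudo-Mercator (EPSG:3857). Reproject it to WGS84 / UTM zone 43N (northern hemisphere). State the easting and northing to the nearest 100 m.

E 631100 m, N 3224400 m

Web Mercator inverse (R = 6378137 m) → φ = 29.14149866°, λ = 76.34810346°.
UTM 43N forward: E = 631132.368 m, N = 3224413.953 m.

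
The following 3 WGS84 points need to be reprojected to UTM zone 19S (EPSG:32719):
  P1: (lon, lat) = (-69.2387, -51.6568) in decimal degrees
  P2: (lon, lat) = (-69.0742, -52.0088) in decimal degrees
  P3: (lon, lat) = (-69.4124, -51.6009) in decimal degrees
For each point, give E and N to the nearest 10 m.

UTM zone 19S: λ₀ = -69°, k₀ = 0.9996.
P1 (-51.6568°, -69.2387°) → (483488.108, 4277105.372) m.
P2 (-52.0088°, -69.0742°) → (494907.129, 4237980.427) m.
P3 (-51.6009°, -69.4124°) → (471437.497, 4283268.752) m.

P1: E 483490 m, N 4277110 m; P2: E 494910 m, N 4237980 m; P3: E 471440 m, N 4283270 m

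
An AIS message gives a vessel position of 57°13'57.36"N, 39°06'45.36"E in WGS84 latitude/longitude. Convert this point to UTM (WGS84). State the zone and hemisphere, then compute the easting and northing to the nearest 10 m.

Zone 37N: E 506800 m, N 6343280 m

Longitude 39.1126° lies in the 6° band [36°, 42°), giving zone 37; latitude is north of the equator, so 37N.
Zone 37 central meridian λ₀ = 6×37 − 183 = 39°; Δλ = +0.1126°.
Transverse Mercator on WGS84 with k₀ = 0.9996 gives E = 506797.477 m, N = 6343283.967 m.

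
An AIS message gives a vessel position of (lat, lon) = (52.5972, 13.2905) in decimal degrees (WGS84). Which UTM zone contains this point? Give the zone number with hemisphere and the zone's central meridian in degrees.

Zone 33N, central meridian 15°

UTM zone = ⌊(λ + 180)/6⌋ + 1; 13.2905° ∈ [12°, 18°) → zone 33.
Hemisphere: N (φ ≥ 0).
Central meridian λ₀ = 6×33 − 183 = 15°.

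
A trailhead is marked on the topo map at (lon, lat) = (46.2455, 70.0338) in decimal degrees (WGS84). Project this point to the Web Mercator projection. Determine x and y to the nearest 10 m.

Web Mercator is spherical with R = a = 6378137 m.
x = R·λ = 6378137 × 0.807136239 = 5148025.511 m.
y = R·ln tan(π/4 + φ/2) = 6378137 × 1.737141377 = 11079725.688 m.

x 5148030 m, y 11079730 m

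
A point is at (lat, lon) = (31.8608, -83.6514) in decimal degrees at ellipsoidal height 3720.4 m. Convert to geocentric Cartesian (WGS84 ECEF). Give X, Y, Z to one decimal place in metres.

X 599924.5 m, Y -5392110.6 m, Z 3349295.5 m

WGS84: a = 6378137 m, e² = 0.006694380; N(φ) = a/√(1−e²sin²φ) = 6384093.834 m.
X = (N+h)·cosφ·cosλ = 599924.480 m; Y = (N+h)·cosφ·sinλ = -5392110.563 m; Z = (N(1−e²)+h)·sinφ = 3349295.497 m.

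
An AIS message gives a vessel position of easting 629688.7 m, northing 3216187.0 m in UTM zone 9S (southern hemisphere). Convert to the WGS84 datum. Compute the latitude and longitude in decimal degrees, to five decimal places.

lat -61.16730°, lon -126.58910°

Zone 9S: λ₀ = -129°, k₀ = 0.9996, false easting 500000 m, false northing 10000000 m.
Meridian distance M = (N − FN)/k₀ = -6786527.6 m.
Inverse transverse Mercator on WGS84 gives φ = -61.16729990°, λ = -126.58910023°.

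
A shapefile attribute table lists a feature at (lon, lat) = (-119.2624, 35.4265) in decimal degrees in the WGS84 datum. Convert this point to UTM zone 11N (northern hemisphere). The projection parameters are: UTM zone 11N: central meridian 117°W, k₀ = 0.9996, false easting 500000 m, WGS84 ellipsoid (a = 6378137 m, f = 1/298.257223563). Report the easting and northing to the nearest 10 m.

E 294610 m, N 3922690 m

Zone 11 central meridian λ₀ = 6×11 − 183 = -117°; Δλ = -2.2624°.
Transverse Mercator on WGS84 with k₀ = 0.9996 gives E = 294611.531 m, N = 3922693.203 m.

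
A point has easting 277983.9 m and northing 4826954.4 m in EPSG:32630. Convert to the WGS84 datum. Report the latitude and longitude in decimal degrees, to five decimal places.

lat 43.56250°, lon -5.74900°

Zone 30N: λ₀ = -3°, k₀ = 0.9996, false easting 500000 m.
Meridian distance M = (N − FN)/k₀ = 4828886.0 m.
Inverse transverse Mercator on WGS84 gives φ = 43.56249969°, λ = -5.74900019°.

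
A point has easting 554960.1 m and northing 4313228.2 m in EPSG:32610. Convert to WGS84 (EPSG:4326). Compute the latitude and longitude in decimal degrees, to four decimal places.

lat 38.9663°, lon -122.3656°

Zone 10N: λ₀ = -123°, k₀ = 0.9996, false easting 500000 m.
Meridian distance M = (N − FN)/k₀ = 4314954.2 m.
Inverse transverse Mercator on WGS84 gives φ = 38.96629985°, λ = -122.36559994°.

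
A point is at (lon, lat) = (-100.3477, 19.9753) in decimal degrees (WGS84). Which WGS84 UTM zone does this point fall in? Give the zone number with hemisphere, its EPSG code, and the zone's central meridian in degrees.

Zone 14N (EPSG:32614), central meridian -99°

UTM zone = ⌊(λ + 180)/6⌋ + 1; -100.3477° ∈ [-102°, -96°) → zone 14.
Hemisphere: N (φ ≥ 0).
Central meridian λ₀ = 6×14 − 183 = -99°.
EPSG code: 32614.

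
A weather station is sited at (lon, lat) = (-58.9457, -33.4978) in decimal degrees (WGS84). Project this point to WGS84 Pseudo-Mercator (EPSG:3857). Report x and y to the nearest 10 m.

Web Mercator is spherical with R = a = 6378137 m.
x = R·λ = 6378137 × -1.028796545 = -6561805.308 m.
y = R·ln tan(π/4 + φ/2) = 6378137 × -0.621116563 = -3961566.532 m.

x -6561810 m, y -3961570 m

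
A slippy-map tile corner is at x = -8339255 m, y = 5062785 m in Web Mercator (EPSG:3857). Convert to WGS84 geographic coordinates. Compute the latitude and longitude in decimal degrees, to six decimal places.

R = 6378137 m. λ = x/R = -74.91280225°.
φ = 2·arctan(exp(y/R)) − 90° = 2·arctan(2.21172) − 90° = 41.34110154°.

lat 41.341102°, lon -74.912802°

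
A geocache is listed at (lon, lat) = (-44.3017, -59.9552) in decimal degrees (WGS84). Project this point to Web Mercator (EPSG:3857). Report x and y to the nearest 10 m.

x -4931640 m, y -8389770 m

Web Mercator is spherical with R = a = 6378137 m.
x = R·λ = 6378137 × -0.773210529 = -4931642.685 m.
y = R·ln tan(π/4 + φ/2) = 6378137 × -1.315395140 = -8389770.410 m.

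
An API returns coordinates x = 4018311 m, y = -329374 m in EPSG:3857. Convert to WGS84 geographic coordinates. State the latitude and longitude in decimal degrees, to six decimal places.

lat -2.957503°, lon 36.097102°

R = 6378137 m. λ = x/R = 36.09710188°.
φ = 2·arctan(exp(y/R)) − 90° = 2·arctan(0.94967) − 90° = -2.95750276°.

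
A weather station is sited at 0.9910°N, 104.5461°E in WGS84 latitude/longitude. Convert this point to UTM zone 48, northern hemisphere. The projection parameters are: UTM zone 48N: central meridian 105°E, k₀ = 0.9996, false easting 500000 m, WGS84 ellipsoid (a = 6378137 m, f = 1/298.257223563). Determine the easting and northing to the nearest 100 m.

Zone 48 central meridian λ₀ = 6×48 − 183 = 105°; Δλ = -0.4539°.
Transverse Mercator on WGS84 with k₀ = 0.9996 gives E = 449499.267 m, N = 109538.845 m.

E 449500 m, N 109500 m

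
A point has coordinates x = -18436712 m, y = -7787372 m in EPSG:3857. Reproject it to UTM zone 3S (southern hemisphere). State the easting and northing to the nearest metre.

Web Mercator inverse (R = 6378137 m) → φ = -57.13310022°, λ = -165.61980179°.
UTM 3S forward: E = 462483.178 m, N = 3667627.384 m.

E 462483 m, N 3667627 m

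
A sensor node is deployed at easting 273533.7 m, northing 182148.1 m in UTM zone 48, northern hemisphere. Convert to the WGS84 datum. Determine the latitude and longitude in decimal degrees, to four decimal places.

Zone 48N: λ₀ = 105°, k₀ = 0.9996, false easting 500000 m.
Meridian distance M = (N − FN)/k₀ = 182221.0 m.
Inverse transverse Mercator on WGS84 gives φ = 1.64690007°, λ = 102.96439967°.

lat 1.6469°, lon 102.9644°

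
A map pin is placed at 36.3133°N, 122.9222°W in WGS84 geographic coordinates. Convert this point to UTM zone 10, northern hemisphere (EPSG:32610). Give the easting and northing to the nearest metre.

E 506984 m, N 4018702 m

Zone 10 central meridian λ₀ = 6×10 − 183 = -123°; Δλ = +0.0778°.
Transverse Mercator on WGS84 with k₀ = 0.9996 gives E = 506984.090 m, N = 4018701.721 m.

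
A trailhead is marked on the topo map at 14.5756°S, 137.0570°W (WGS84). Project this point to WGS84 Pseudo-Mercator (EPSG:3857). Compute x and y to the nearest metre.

Web Mercator is spherical with R = a = 6378137 m.
x = R·λ = 6378137 × -2.392095913 = -15257115.450 m.
y = R·ln tan(π/4 + φ/2) = 6378137 × -0.257181303 = -1640337.587 m.

x -15257115 m, y -1640338 m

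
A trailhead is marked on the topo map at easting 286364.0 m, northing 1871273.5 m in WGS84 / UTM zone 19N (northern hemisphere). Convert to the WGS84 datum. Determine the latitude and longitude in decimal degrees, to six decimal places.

lat 16.915300°, lon -71.005800°

Zone 19N: λ₀ = -69°, k₀ = 0.9996, false easting 500000 m.
Meridian distance M = (N − FN)/k₀ = 1872022.3 m.
Inverse transverse Mercator on WGS84 gives φ = 16.91530015°, λ = -71.00579989°.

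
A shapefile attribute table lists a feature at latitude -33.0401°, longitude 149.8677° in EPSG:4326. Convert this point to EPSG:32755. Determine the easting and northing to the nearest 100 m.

E 767800 m, N 6340600 m

Zone 55 central meridian λ₀ = 6×55 − 183 = 147°; Δλ = +2.8677°.
Transverse Mercator on WGS84 with k₀ = 0.9996 gives E = 767813.021 m, N = 6340611.524 m.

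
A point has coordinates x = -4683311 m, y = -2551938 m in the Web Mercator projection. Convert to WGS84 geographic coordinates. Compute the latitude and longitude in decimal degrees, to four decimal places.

R = 6378137 m. λ = x/R = -42.07089852°.
φ = 2·arctan(exp(y/R)) − 90° = 2·arctan(0.67025) − 90° = -22.33619822°.

lat -22.3362°, lon -42.0709°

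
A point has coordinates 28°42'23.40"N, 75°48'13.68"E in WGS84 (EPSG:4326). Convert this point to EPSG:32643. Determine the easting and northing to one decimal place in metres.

Zone 43 central meridian λ₀ = 6×43 − 183 = 75°; Δλ = +0.8038°.
Transverse Mercator on WGS84 with k₀ = 0.9996 gives E = 578511.598 m, N = 3175733.574 m.

E 578511.6 m, N 3175733.6 m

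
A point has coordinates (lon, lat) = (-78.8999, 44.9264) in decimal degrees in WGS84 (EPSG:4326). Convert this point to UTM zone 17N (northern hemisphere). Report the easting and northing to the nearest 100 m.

Zone 17 central meridian λ₀ = 6×17 − 183 = -81°; Δλ = +2.1001°.
Transverse Mercator on WGS84 with k₀ = 0.9996 gives E = 665731.924 m, N = 4976919.873 m.

E 665700 m, N 4976900 m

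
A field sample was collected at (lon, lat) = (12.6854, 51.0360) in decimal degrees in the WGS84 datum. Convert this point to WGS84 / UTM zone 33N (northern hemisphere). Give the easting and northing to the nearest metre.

Zone 33 central meridian λ₀ = 6×33 − 183 = 15°; Δλ = -2.3146°.
Transverse Mercator on WGS84 with k₀ = 0.9996 gives E = 337720.360 m, N = 5656377.513 m.

E 337720 m, N 5656378 m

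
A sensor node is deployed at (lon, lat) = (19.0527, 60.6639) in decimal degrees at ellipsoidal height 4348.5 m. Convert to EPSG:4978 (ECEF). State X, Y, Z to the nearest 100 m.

WGS84: a = 6378137 m, e² = 0.006694380; N(φ) = a/√(1−e²sin²φ) = 6394423.577 m.
X = (N+h)·cosφ·cosλ = 2963224.785 m; Y = (N+h)·cosφ·sinλ = 1023369.769 m; Z = (N(1−e²)+h)·sinφ = 5540881.189 m.

X 2963200 m, Y 1023400 m, Z 5540900 m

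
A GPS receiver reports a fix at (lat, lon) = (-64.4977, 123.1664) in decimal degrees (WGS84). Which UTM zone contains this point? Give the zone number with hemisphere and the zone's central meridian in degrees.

UTM zone = ⌊(λ + 180)/6⌋ + 1; 123.1664° ∈ [120°, 126°) → zone 51.
Hemisphere: S (φ < 0).
Central meridian λ₀ = 6×51 − 183 = 123°.

Zone 51S, central meridian 123°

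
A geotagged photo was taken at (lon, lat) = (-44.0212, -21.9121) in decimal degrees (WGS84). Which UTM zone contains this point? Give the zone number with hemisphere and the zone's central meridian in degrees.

Zone 23S, central meridian -45°

UTM zone = ⌊(λ + 180)/6⌋ + 1; -44.0212° ∈ [-48°, -42°) → zone 23.
Hemisphere: S (φ < 0).
Central meridian λ₀ = 6×23 − 183 = -45°.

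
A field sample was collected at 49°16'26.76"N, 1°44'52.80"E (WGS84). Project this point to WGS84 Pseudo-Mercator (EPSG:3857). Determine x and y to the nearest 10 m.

Web Mercator is spherical with R = a = 6378137 m.
x = R·λ = 6378137 × 0.030508355 = 194586.470 m.
y = R·ln tan(π/4 + φ/2) = 6378137 × 0.991119986 = 6321499.056 m.

x 194590 m, y 6321500 m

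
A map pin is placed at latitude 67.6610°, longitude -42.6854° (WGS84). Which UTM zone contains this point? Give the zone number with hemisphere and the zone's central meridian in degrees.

Zone 23N, central meridian -45°

UTM zone = ⌊(λ + 180)/6⌋ + 1; -42.6854° ∈ [-48°, -42°) → zone 23.
Hemisphere: N (φ ≥ 0).
Central meridian λ₀ = 6×23 − 183 = -45°.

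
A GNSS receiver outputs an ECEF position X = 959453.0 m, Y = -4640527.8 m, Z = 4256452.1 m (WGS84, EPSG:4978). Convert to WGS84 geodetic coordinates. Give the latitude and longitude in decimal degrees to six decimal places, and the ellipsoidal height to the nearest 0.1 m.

lat 42.122700°, lon -78.318400°, h 1088.2 m

λ = atan2(Y, X) = -78.31840045°; p = √(X²+Y²) = 4738675.8 m.
Bowring's method on WGS84 (a = 6378137 m, b = 6356752.314 m) gives φ = 42.12269965°, h = 1088.180 m.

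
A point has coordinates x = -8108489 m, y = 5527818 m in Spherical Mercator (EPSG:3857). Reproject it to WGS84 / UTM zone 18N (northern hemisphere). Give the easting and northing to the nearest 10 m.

E 672020 m, N 4918760 m

Web Mercator inverse (R = 6378137 m) → φ = 44.40169942°, λ = -72.83979600°.
UTM 18N forward: E = 672020.564 m, N = 4918759.781 m.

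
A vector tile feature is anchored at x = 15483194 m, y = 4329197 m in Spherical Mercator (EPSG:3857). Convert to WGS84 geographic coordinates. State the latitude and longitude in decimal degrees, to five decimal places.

lat 36.20740°, lon 139.08790°

R = 6378137 m. λ = x/R = 139.08789817°.
φ = 2·arctan(exp(y/R)) − 90° = 2·arctan(1.97142) − 90° = 36.20740038°.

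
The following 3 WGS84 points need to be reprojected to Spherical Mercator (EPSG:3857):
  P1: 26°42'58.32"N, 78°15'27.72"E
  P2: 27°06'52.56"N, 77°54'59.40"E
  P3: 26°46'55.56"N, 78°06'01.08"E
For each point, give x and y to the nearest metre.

Web Mercator: x = R·λ, y = R·ln tan(π/4+φ/2), R = 6378137 m.
P1 (26.7162°, 78.2577°) → (8711607.315, 3088059.213) m.
P2 (27.1146°, 77.9165°) → (8673625.104, 3137796.815) m.
P3 (26.7821°, 78.1003°) → (8694085.627, 3096274.301) m.

P1: x 8711607 m, y 3088059 m; P2: x 8673625 m, y 3137797 m; P3: x 8694086 m, y 3096274 m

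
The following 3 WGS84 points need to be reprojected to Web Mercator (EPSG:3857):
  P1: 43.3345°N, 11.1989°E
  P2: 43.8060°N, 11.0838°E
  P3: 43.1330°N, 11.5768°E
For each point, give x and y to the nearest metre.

P1: x 1246656 m, y 5363026 m; P2: x 1233843 m, y 5435469 m; P3: x 1288723 m, y 5332238 m

Web Mercator: x = R·λ, y = R·ln tan(π/4+φ/2), R = 6378137 m.
P1 (43.3345°, 11.1989°) → (1246655.845, 5363025.546) m.
P2 (43.8060°, 11.0838°) → (1233842.972, 5435469.155) m.
P3 (43.1330°, 11.5768°) → (1288723.481, 5332237.763) m.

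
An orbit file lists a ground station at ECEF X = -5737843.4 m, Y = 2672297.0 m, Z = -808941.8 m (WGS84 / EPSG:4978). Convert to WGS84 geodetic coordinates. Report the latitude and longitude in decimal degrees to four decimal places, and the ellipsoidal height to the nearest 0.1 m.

lat -7.3316°, lon 155.0271°, h 3305.9 m

λ = atan2(Y, X) = 155.02710014°; p = √(X²+Y²) = 6329614.4 m.
Bowring's method on WGS84 (a = 6378137 m, b = 6356752.314 m) gives φ = -7.33160038°, h = 3305.855 m.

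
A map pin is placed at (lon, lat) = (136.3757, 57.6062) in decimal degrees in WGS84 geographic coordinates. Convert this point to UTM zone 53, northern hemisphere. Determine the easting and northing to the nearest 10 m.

E 582200 m, N 6385700 m

Zone 53 central meridian λ₀ = 6×53 − 183 = 135°; Δλ = +1.3757°.
Transverse Mercator on WGS84 with k₀ = 0.9996 gives E = 582203.959 m, N = 6385701.924 m.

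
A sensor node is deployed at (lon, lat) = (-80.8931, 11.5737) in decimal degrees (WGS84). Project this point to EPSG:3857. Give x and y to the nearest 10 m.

x -9004980 m, y 1297230 m

Web Mercator is spherical with R = a = 6378137 m.
x = R·λ = 6378137 × -1.411850937 = -9004978.701 m.
y = R·ln tan(π/4 + φ/2) = 6378137 × 0.203387071 = 1297230.602 m.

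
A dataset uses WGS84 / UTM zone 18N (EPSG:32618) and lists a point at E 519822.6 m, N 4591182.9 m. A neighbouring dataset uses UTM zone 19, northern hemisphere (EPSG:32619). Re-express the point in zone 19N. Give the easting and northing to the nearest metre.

UTM 18N → geographic: φ = 41.47200009°, λ = -74.76260001°.
UTM 19N (λ₀ = -69°) forward: E = 18730.072 m, N = 4607212.634 m.

E 18730 m, N 4607213 m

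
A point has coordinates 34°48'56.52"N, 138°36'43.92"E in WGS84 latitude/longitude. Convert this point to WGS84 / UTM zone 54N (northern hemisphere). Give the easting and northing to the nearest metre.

Zone 54 central meridian λ₀ = 6×54 − 183 = 141°; Δλ = -2.3878°.
Transverse Mercator on WGS84 with k₀ = 0.9996 gives E = 281599.694 m, N = 3855204.389 m.

E 281600 m, N 3855204 m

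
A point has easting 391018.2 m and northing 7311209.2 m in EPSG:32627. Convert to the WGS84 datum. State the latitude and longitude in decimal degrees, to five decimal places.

lat 65.90330°, lon -23.39260°

Zone 27N: λ₀ = -21°, k₀ = 0.9996, false easting 500000 m.
Meridian distance M = (N − FN)/k₀ = 7314134.9 m.
Inverse transverse Mercator on WGS84 gives φ = 65.90329963°, λ = -23.39259976°.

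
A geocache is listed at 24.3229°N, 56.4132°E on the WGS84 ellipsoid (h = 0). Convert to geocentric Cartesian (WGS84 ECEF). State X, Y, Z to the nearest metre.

WGS84: a = 6378137 m, e² = 0.006694380; N(φ) = a/√(1−e²sin²φ) = 6381761.789 m.
X = (N+h)·cosφ·cosλ = 3217026.591 m; Y = (N+h)·cosφ·sinλ = 4844435.254 m; Z = (N(1−e²)+h)·sinφ = 2610914.832 m.

X 3217027 m, Y 4844435 m, Z 2610915 m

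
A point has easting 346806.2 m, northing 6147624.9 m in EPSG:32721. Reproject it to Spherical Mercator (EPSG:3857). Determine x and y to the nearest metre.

Unproject from UTM 21S (λ₀ = -57°) → φ = -34.80210008°, λ = -58.67469966°.
Web Mercator (R = 6378137 m): x = -6531637.689 m, y = -4137019.751 m.

x -6531638 m, y -4137020 m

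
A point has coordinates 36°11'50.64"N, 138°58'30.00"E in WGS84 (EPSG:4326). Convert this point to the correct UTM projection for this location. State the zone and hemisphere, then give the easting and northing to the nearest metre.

Zone 54N: E 317936 m, N 4007744 m

Longitude 138.9750° lies in the 6° band [138°, 144°), giving zone 54; latitude is north of the equator, so 54N.
Zone 54 central meridian λ₀ = 6×54 − 183 = 141°; Δλ = -2.0250°.
Transverse Mercator on WGS84 with k₀ = 0.9996 gives E = 317935.921 m, N = 4007743.880 m.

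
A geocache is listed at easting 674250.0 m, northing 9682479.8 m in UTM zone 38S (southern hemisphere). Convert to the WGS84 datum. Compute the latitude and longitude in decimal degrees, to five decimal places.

Zone 38S: λ₀ = 45°, k₀ = 0.9996, false easting 500000 m, false northing 10000000 m.
Meridian distance M = (N − FN)/k₀ = -317647.3 m.
Inverse transverse Mercator on WGS84 gives φ = -2.87160002°, λ = 46.56770041°.

lat -2.87160°, lon 46.56770°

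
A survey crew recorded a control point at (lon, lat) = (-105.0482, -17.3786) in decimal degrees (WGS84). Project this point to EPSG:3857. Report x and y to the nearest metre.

x -11693912 m, y -1964941 m

Web Mercator is spherical with R = a = 6378137 m.
x = R·λ = 6378137 × -1.833436963 = -11693912.133 m.
y = R·ln tan(π/4 + φ/2) = 6378137 × -0.308074474 = -1964941.202 m.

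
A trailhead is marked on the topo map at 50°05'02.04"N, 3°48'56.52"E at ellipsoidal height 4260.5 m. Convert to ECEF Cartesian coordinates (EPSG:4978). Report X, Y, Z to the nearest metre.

X 4094348 m, Y 273073 m, Z 4872050 m

WGS84: a = 6378137 m, e² = 0.006694380; N(φ) = a/√(1−e²sin²φ) = 6390733.006 m.
X = (N+h)·cosφ·cosλ = 4094348.421 m; Y = (N+h)·cosφ·sinλ = 273073.212 m; Z = (N(1−e²)+h)·sinφ = 4872050.154 m.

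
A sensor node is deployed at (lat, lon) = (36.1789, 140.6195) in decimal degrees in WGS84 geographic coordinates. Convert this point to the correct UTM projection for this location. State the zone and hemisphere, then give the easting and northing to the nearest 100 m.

Zone 54N: E 465800 m, N 4003900 m

Longitude 140.6195° lies in the 6° band [138°, 144°), giving zone 54; latitude is north of the equator, so 54N.
Zone 54 central meridian λ₀ = 6×54 − 183 = 141°; Δλ = -0.3805°.
Transverse Mercator on WGS84 with k₀ = 0.9996 gives E = 465783.985 m, N = 4003858.443 m.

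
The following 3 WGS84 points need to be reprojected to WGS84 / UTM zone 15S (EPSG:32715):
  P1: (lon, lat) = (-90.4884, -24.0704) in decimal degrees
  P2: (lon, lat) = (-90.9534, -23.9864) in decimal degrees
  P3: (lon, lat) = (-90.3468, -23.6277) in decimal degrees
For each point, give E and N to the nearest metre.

P1: E 755373 m, N 7335695 m; P2: E 708214 m, N 7345767 m; P3: E 770697 m, N 7384478 m

UTM zone 15S: λ₀ = -93°, k₀ = 0.9996.
P1 (-24.0704°, -90.4884°) → (755373.329, 7335695.298) m.
P2 (-23.9864°, -90.9534°) → (708213.604, 7345767.016) m.
P3 (-23.6277°, -90.3468°) → (770696.598, 7384478.040) m.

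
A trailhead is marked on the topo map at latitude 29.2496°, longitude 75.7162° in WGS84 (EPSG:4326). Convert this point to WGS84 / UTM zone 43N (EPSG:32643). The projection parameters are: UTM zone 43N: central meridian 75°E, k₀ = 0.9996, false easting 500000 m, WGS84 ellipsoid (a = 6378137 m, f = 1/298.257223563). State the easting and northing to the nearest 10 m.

E 569590 m, N 3235850 m

Zone 43 central meridian λ₀ = 6×43 − 183 = 75°; Δλ = +0.7162°.
Transverse Mercator on WGS84 with k₀ = 0.9996 gives E = 569590.540 m, N = 3235852.198 m.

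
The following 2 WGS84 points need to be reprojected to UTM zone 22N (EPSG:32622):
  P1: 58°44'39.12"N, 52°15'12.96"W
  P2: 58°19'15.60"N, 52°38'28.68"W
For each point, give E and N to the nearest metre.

UTM zone 22N: λ₀ = -51°, k₀ = 0.9996.
P1 (58.7442°, -52.2536°) → (427446.994, 6512247.662) m.
P2 (58.3210°, -52.6413°) → (403859.675, 6465620.965) m.

P1: E 427447 m, N 6512248 m; P2: E 403860 m, N 6465621 m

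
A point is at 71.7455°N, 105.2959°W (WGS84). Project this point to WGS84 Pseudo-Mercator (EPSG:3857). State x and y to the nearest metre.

Web Mercator is spherical with R = a = 6378137 m.
x = R·λ = 6378137 × -1.837760144 = -11721485.971 m.
y = R·ln tan(π/4 + φ/2) = 6378137 × 1.828453184 = 11662124.903 m.

x -11721486 m, y 11662125 m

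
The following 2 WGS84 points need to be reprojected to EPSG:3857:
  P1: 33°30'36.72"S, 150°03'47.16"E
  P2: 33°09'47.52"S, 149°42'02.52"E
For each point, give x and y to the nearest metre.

Web Mercator: x = R·λ, y = R·ln tan(π/4+φ/2), R = 6378137 m.
P1 (-33.5102°, 150.0631°) → (16704947.879, -3963221.945) m.
P2 (-33.1632°, 149.7007°) → (16664605.695, -3916986.123) m.

P1: x 16704948 m, y -3963222 m; P2: x 16664606 m, y -3916986 m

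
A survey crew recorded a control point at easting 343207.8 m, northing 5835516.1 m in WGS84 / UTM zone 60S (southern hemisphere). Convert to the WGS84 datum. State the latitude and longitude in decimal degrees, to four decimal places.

lat -37.6141°, lon 175.2235°

Zone 60S: λ₀ = 177°, k₀ = 0.9996, false easting 500000 m, false northing 10000000 m.
Meridian distance M = (N − FN)/k₀ = -4166150.4 m.
Inverse transverse Mercator on WGS84 gives φ = -37.61410033°, λ = 175.22349990°.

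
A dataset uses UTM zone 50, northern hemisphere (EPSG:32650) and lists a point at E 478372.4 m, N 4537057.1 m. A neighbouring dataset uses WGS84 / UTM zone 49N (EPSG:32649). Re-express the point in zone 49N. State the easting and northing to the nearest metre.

UTM 50N → geographic: φ = 40.98439963°, λ = 116.74290013°.
UTM 49N (λ₀ = 111°) forward: E = 983214.265 m, N = 4552936.719 m.

E 983214 m, N 4552937 m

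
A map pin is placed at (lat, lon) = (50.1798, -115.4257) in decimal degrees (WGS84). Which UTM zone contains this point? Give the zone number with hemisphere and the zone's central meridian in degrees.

UTM zone = ⌊(λ + 180)/6⌋ + 1; -115.4257° ∈ [-120°, -114°) → zone 11.
Hemisphere: N (φ ≥ 0).
Central meridian λ₀ = 6×11 − 183 = -117°.

Zone 11N, central meridian -117°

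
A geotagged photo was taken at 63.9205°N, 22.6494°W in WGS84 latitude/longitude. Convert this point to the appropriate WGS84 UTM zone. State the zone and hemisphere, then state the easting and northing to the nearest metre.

Zone 27N: E 419102 m, N 7089201 m

Longitude -22.6494° lies in the 6° band [-24°, -18°), giving zone 27; latitude is north of the equator, so 27N.
Zone 27 central meridian λ₀ = 6×27 − 183 = -21°; Δλ = -1.6494°.
Transverse Mercator on WGS84 with k₀ = 0.9996 gives E = 419101.985 m, N = 7089201.276 m.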